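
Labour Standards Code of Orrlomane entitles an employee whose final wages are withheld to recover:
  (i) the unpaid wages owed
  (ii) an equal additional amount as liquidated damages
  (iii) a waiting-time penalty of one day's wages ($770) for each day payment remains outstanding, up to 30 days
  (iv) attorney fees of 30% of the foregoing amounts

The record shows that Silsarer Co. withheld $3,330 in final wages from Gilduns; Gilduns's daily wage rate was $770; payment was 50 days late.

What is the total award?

Liquidated damages (equal amount): $3,330
Penalty days: min(50, 30) = 30
Waiting-time penalty: 30 × $770 = $23,100
Subtotal: $3,330 + $3,330 + $23,100 = $29,760
Attorney fees: 30% of $29,760 = $8,928
Total award: $29,760 + $8,928 = $38,688

Total award: $38,688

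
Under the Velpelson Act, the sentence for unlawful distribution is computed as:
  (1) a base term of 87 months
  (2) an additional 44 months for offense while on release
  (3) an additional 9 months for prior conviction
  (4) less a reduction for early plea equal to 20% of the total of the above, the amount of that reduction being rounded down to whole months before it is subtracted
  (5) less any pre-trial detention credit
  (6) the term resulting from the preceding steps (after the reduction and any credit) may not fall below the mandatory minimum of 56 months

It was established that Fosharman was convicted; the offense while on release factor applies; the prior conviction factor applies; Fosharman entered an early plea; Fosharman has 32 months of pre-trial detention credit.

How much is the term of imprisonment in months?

Offense while on release enhancement: +44 months
Prior conviction enhancement: +9 months
Adjusted term: 87 months + 44 months + 9 months = 140 months
Early plea reduction: 20% of 140 months = 28 months (rounded down)
After reduction: 140 − 28 = 112 months
Less pre-trial detention credit: 112 months − 32 months = 80 months
Minimum 56 months: 80 months meets the minimum, no increase.

80 months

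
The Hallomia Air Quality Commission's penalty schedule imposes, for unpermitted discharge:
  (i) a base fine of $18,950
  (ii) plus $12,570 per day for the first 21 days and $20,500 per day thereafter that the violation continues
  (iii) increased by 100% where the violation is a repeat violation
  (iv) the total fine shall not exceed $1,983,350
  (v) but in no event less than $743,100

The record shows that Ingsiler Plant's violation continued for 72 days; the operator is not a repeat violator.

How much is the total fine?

First 21 days: 21 × $12,570 = $263,970
Remaining days: (72 − 21) × $20,500 = $1,045,500
Per-day component: $263,970 + $1,045,500 = $1,309,470
Base plus per-day: $18,950 + $1,309,470 = $1,328,420
The operator is not a repeat violator: no 100% increase.
Cap at $1,983,350: $1,328,420 is within the cap, no reduction.
Minimum $743,100: $1,328,420 meets the minimum, no increase.

$1,328,420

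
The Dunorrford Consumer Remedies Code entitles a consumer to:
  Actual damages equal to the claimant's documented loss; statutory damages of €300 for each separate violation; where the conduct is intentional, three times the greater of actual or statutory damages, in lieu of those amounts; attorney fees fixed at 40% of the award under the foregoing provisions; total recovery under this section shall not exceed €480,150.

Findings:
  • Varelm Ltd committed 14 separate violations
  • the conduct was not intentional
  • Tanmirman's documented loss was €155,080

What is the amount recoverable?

Statutory damages: 14 × €300 = €4,200
Conduct not intentional: the in-lieu enhancement does not apply.
Actual plus statutory damages: €155,080 + €4,200 = €159,280
Attorney fees: 40% of €159,280 = €63,712
Total before cap: €159,280 + €63,712 = €222,992
Cap at €480,150: €222,992 is within the cap, no reduction.

Total recovery: €222,992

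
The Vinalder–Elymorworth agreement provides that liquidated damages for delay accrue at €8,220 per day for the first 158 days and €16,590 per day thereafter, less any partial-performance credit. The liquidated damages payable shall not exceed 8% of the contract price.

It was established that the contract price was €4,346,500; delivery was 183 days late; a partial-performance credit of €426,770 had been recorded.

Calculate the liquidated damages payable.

€347,720

First 158 days: 158 × €8,220 = €1,298,760
Remaining days: (183 − 158) × €16,590 = €414,750
Accrued per-day damages: €1,298,760 + €414,750 = €1,713,510
Less partial-performance credit: €1,713,510 − €426,770 = €1,286,740
Cap: 8% of €4,346,500 = €347,720
Cap at €347,720: €1,286,740 exceeds the cap → €347,720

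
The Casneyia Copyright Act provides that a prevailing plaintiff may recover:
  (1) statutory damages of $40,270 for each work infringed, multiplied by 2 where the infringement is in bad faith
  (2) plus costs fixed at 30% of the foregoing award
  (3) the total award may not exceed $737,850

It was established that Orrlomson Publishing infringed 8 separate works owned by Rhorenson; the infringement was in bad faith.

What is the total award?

$737,850

Statutory damages: 8 × $40,270 = $322,160
Doubled: 2 × $322,160 = $644,320
Costs: 30% of $644,320 = $193,296
Award plus costs: $644,320 + $193,296 = $837,616
Cap at $737,850: $837,616 exceeds the cap → $737,850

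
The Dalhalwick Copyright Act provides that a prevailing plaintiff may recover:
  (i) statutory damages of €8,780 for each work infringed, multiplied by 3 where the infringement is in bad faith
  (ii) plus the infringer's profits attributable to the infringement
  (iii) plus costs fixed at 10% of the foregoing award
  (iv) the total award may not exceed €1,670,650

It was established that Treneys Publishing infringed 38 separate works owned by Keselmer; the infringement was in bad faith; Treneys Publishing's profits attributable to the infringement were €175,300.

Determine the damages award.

€1,293,842

Statutory damages: 38 × €8,780 = €333,640
Trebled: 3 × €333,640 = €1,000,920
Combined award: €1,000,920 + €175,300 = €1,176,220
Costs: 10% of €1,176,220 = €117,622
Award plus costs: €1,176,220 + €117,622 = €1,293,842
Cap at €1,670,650: €1,293,842 is within the cap, no reduction.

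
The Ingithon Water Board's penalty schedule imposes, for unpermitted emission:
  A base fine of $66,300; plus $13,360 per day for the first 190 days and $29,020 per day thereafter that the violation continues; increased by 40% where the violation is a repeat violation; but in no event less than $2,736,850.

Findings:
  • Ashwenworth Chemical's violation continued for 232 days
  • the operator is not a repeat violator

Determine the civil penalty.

First 190 days: 190 × $13,360 = $2,538,400
Remaining days: (232 − 190) × $29,020 = $1,218,840
Per-day component: $2,538,400 + $1,218,840 = $3,757,240
Base plus per-day: $66,300 + $3,757,240 = $3,823,540
The operator is not a repeat violator: no 40% increase.
Minimum $2,736,850: $3,823,540 meets the minimum, no increase.

$3,823,540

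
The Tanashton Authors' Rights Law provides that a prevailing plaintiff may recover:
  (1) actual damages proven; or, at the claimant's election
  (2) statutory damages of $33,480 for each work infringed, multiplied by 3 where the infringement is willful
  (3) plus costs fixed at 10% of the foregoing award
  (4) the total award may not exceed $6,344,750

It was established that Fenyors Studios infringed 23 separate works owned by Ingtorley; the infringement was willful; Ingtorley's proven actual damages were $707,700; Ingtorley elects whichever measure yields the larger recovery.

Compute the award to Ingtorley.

Statutory damages: 23 × $33,480 = $770,040
Trebled: 3 × $770,040 = $2,310,120
Greater of actual damages ($707,700) or enhanced statutory damages ($2,310,120): $2,310,120
Costs: 10% of $2,310,120 = $231,012
Award plus costs: $2,310,120 + $231,012 = $2,541,132
Cap at $6,344,750: $2,541,132 is within the cap, no reduction.

$2,541,132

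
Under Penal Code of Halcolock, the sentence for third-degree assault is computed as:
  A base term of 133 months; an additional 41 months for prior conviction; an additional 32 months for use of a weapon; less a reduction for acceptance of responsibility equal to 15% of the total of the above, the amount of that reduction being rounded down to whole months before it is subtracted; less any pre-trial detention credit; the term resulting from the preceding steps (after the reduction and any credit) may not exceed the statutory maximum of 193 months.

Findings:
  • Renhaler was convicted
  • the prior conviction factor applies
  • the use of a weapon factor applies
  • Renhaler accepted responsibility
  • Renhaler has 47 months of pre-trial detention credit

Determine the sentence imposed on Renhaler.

Sentence: 129 months

Prior conviction enhancement: +41 months
Use of a weapon enhancement: +32 months
Adjusted term: 133 months + 41 months + 32 months = 206 months
Acceptance of responsibility reduction: 15% of 206 months = 30 months (rounded down)
After reduction: 206 − 30 = 176 months
Less pre-trial detention credit: 176 months − 47 months = 129 months
Cap at 193 months: 129 months is within the cap, no reduction.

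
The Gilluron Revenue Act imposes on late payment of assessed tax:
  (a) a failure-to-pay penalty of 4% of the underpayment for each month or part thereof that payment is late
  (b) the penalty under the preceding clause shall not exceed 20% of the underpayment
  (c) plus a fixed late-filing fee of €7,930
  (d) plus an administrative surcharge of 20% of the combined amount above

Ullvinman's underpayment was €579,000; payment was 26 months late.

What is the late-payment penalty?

€148,476

Accrued rate: 4% × 26 = 104%, capped at 20% → 20%
Failure-to-pay penalty: 20% of €579,000 = €115,800
Penalty before surcharge: €115,800 + €7,930 = €123,730
Administrative surcharge: 20% of €123,730 = €24,746
Total penalty: €123,730 + €24,746 = €148,476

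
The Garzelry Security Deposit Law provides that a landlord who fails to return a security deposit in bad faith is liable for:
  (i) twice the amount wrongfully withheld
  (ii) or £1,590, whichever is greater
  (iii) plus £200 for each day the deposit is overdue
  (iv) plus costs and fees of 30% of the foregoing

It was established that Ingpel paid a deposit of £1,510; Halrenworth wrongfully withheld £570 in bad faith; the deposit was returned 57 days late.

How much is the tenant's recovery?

Doubled: 2 × £570 = £1,140
Minimum £1,590: £1,140 is below the minimum → £1,590
Late-return penalty: 57 × £200 = £11,400
Damages plus late penalty: £1,590 + £11,400 = £12,990
Costs and fees: 30% of £12,990 = £3,897
Total recovery: £12,990 + £3,897 = £16,887

£16,887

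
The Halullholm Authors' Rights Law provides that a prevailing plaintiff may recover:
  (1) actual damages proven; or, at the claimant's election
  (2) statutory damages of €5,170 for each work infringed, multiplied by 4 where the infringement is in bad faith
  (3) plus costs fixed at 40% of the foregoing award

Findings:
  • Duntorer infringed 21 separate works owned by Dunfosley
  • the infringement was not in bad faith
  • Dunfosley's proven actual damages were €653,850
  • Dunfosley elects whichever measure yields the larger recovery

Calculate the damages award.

Statutory damages: 21 × €5,170 = €108,570
Infringement not in bad faith: no ×4 enhancement.
Greater of actual damages (€653,850) or statutory damages (€108,570): €653,850
Costs: 40% of €653,850 = €261,540
Award plus costs: €653,850 + €261,540 = €915,390

€915,390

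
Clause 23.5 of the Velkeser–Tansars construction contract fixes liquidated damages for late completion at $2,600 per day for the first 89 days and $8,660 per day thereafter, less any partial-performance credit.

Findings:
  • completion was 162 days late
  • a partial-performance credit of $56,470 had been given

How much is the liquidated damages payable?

$807,110

First 89 days: 89 × $2,600 = $231,400
Remaining days: (162 − 89) × $8,660 = $632,180
Accrued per-day damages: $231,400 + $632,180 = $863,580
Less partial-performance credit: $863,580 − $56,470 = $807,110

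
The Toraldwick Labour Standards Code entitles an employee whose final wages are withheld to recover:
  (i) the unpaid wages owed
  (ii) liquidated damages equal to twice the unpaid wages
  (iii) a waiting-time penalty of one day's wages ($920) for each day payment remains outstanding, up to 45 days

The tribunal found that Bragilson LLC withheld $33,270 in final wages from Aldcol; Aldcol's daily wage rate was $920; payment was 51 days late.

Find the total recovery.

Doubled: 2 × $33,270 = $66,540
Penalty days: min(51, 45) = 45
Waiting-time penalty: 45 × $920 = $41,400
Total award: $33,270 + $66,540 + $41,400 = $141,210

$141,210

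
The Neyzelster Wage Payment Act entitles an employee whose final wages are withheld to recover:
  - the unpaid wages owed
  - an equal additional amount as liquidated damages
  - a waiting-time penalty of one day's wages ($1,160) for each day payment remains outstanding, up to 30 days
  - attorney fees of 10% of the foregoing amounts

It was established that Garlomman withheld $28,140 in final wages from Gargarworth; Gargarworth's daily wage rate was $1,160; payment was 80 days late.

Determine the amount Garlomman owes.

Total award: $100,188

Liquidated damages (equal amount): $28,140
Penalty days: min(80, 30) = 30
Waiting-time penalty: 30 × $1,160 = $34,800
Subtotal: $28,140 + $28,140 + $34,800 = $91,080
Attorney fees: 10% of $91,080 = $9,108
Total award: $91,080 + $9,108 = $100,188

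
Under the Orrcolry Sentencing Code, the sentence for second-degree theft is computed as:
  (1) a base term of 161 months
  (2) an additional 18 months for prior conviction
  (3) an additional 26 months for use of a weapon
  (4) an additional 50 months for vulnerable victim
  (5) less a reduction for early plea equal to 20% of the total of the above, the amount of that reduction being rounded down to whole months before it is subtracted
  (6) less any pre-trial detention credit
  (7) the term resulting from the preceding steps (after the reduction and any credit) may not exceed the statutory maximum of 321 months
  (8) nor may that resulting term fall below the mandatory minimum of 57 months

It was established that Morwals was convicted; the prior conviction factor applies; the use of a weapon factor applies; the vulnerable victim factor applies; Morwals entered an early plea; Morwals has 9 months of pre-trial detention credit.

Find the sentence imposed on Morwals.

Sentence: 195 months

Prior conviction enhancement: +18 months
Use of a weapon enhancement: +26 months
Vulnerable victim enhancement: +50 months
Adjusted term: 161 months + 18 months + 26 months + 50 months = 255 months
Early plea reduction: 20% of 255 months = 51 months (rounded down)
After reduction: 255 − 51 = 204 months
Less pre-trial detention credit: 204 months − 9 months = 195 months
Cap at 321 months: 195 months is within the cap, no reduction.
Minimum 57 months: 195 months meets the minimum, no increase.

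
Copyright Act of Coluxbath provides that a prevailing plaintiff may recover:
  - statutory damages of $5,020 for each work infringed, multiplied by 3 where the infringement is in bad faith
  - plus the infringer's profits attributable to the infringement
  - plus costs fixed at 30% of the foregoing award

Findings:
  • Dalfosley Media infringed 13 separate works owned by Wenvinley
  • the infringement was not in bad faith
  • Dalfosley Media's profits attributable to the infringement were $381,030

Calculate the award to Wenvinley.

Statutory damages: 13 × $5,020 = $65,260
Infringement not in bad faith: no ×3 enhancement.
Combined award: $65,260 + $381,030 = $446,290
Costs: 30% of $446,290 = $133,887
Award plus costs: $446,290 + $133,887 = $580,177

$580,177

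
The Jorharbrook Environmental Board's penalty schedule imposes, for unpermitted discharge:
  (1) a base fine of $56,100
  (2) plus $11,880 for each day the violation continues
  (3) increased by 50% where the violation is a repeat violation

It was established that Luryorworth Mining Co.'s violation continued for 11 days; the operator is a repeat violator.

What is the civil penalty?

Per-day component: 11 × $11,880 = $130,680
Base plus per-day: $56,100 + $130,680 = $186,780
Enhancement: 50% of $186,780 = $93,390
Enhanced fine: $186,780 + $93,390 = $280,170

$280,170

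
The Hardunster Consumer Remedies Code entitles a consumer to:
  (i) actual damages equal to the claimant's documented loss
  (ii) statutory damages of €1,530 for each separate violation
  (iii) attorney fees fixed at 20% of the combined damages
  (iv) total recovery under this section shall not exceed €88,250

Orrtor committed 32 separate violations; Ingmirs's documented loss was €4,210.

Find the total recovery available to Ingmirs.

Total recovery: €63,804

Statutory damages: 32 × €1,530 = €48,960
Combined damages: €4,210 + €48,960 = €53,170
Attorney fees: 20% of €53,170 = €10,634
Total before cap: €53,170 + €10,634 = €63,804
Cap at €88,250: €63,804 is within the cap, no reduction.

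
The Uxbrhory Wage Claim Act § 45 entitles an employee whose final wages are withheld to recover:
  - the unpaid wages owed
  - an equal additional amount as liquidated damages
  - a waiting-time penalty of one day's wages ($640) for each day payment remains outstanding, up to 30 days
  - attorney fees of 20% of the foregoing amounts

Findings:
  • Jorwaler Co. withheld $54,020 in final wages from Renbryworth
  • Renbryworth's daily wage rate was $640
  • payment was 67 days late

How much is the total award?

$152,688

Liquidated damages (equal amount): $54,020
Penalty days: min(67, 30) = 30
Waiting-time penalty: 30 × $640 = $19,200
Subtotal: $54,020 + $54,020 + $19,200 = $127,240
Attorney fees: 20% of $127,240 = $25,448
Total award: $127,240 + $25,448 = $152,688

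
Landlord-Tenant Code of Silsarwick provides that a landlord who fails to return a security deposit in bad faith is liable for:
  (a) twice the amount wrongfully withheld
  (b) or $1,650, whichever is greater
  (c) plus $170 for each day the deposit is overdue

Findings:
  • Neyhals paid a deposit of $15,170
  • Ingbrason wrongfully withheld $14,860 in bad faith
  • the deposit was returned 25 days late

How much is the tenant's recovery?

$33,970

Doubled: 2 × $14,860 = $29,720
Minimum $1,650: $29,720 meets the minimum, no increase.
Late-return penalty: 25 × $170 = $4,250
Damages plus late penalty: $29,720 + $4,250 = $33,970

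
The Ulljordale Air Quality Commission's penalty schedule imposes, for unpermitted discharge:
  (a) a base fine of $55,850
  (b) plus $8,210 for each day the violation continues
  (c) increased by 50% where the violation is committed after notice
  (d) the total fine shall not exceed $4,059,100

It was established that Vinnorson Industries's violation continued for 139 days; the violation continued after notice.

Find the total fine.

Per-day component: 139 × $8,210 = $1,141,190
Base plus per-day: $55,850 + $1,141,190 = $1,197,040
Enhancement: 50% of $1,197,040 = $598,520
Enhanced fine: $1,197,040 + $598,520 = $1,795,560
Cap at $4,059,100: $1,795,560 is within the cap, no reduction.

$1,795,560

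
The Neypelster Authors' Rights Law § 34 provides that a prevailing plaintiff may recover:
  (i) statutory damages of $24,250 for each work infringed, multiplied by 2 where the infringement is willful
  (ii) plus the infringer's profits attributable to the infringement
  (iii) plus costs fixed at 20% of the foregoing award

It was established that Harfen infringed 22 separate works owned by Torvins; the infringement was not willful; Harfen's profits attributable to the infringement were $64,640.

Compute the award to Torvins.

$717,768

Statutory damages: 22 × $24,250 = $533,500
Infringement not willful: no ×2 enhancement.
Combined award: $533,500 + $64,640 = $598,140
Costs: 20% of $598,140 = $119,628
Award plus costs: $598,140 + $119,628 = $717,768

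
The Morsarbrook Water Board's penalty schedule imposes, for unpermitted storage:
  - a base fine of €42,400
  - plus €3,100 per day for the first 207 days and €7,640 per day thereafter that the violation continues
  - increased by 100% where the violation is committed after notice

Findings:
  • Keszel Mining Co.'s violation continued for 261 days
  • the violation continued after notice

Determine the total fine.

€2,193,320

First 207 days: 207 × €3,100 = €641,700
Remaining days: (261 − 207) × €7,640 = €412,560
Per-day component: €641,700 + €412,560 = €1,054,260
Base plus per-day: €42,400 + €1,054,260 = €1,096,660
Enhancement: 100% of €1,096,660 = €1,096,660
Enhanced fine: €1,096,660 + €1,096,660 = €2,193,320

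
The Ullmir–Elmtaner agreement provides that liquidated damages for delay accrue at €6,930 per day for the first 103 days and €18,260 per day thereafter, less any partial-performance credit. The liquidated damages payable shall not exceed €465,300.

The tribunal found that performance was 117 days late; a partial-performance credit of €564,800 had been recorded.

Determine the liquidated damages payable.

First 103 days: 103 × €6,930 = €713,790
Remaining days: (117 − 103) × €18,260 = €255,640
Accrued per-day damages: €713,790 + €255,640 = €969,430
Less partial-performance credit: €969,430 − €564,800 = €404,630
Cap at €465,300: €404,630 is within the cap, no reduction.

€404,630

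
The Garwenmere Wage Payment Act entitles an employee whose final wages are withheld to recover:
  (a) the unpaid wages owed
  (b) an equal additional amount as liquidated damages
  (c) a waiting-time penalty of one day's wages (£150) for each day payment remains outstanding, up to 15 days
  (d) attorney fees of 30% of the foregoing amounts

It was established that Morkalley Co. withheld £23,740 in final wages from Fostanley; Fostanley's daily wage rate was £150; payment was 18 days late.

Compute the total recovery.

Liquidated damages (equal amount): £23,740
Penalty days: min(18, 15) = 15
Waiting-time penalty: 15 × £150 = £2,250
Subtotal: £23,740 + £23,740 + £2,250 = £49,730
Attorney fees: 30% of £49,730 = £14,919
Total award: £49,730 + £14,919 = £64,649

£64,649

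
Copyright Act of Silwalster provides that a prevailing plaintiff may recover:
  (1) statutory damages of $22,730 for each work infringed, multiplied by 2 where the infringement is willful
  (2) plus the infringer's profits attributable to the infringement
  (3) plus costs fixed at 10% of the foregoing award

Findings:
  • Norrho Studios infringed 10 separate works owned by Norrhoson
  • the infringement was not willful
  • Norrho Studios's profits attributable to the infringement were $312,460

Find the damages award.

Award: $593,736

Statutory damages: 10 × $22,730 = $227,300
Infringement not willful: no ×2 enhancement.
Combined award: $227,300 + $312,460 = $539,760
Costs: 10% of $539,760 = $53,976
Award plus costs: $539,760 + $53,976 = $593,736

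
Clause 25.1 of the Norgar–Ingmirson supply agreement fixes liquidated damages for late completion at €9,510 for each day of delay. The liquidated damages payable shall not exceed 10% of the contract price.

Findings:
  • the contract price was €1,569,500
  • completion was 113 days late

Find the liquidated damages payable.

Liquidated damages: €156,950

Per-day damages: 113 × €9,510 = €1,074,630
Cap: 10% of €1,569,500 = €156,950
Cap at €156,950: €1,074,630 exceeds the cap → €156,950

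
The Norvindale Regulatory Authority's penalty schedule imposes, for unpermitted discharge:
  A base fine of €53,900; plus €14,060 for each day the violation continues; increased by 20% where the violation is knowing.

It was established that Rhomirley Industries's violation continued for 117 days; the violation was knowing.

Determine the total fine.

Per-day component: 117 × €14,060 = €1,645,020
Base plus per-day: €53,900 + €1,645,020 = €1,698,920
Enhancement: 20% of €1,698,920 = €339,784
Enhanced fine: €1,698,920 + €339,784 = €2,038,704

€2,038,704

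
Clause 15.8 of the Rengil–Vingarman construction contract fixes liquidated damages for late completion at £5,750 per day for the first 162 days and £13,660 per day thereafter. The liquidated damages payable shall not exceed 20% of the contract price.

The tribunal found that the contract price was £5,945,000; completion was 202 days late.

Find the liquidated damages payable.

£1,189,000

First 162 days: 162 × £5,750 = £931,500
Remaining days: (202 − 162) × £13,660 = £546,400
Accrued per-day damages: £931,500 + £546,400 = £1,477,900
Cap: 20% of £5,945,000 = £1,189,000
Cap at £1,189,000: £1,477,900 exceeds the cap → £1,189,000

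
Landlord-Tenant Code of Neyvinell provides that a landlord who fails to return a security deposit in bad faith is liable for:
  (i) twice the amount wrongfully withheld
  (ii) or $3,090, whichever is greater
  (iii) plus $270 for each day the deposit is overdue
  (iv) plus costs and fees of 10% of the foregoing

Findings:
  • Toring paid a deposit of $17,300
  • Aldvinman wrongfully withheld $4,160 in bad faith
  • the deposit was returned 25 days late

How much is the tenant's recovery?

Recovery: $16,577

Doubled: 2 × $4,160 = $8,320
Minimum $3,090: $8,320 meets the minimum, no increase.
Late-return penalty: 25 × $270 = $6,750
Damages plus late penalty: $8,320 + $6,750 = $15,070
Costs and fees: 10% of $15,070 = $1,507
Total recovery: $15,070 + $1,507 = $16,577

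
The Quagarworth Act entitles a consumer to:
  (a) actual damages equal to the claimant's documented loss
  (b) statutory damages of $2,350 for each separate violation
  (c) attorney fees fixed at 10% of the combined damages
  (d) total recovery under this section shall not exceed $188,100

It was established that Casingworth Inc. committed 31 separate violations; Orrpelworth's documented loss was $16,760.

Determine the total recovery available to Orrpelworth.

Statutory damages: 31 × $2,350 = $72,850
Combined damages: $16,760 + $72,850 = $89,610
Attorney fees: 10% of $89,610 = $8,961
Total before cap: $89,610 + $8,961 = $98,571
Cap at $188,100: $98,571 is within the cap, no reduction.

$98,571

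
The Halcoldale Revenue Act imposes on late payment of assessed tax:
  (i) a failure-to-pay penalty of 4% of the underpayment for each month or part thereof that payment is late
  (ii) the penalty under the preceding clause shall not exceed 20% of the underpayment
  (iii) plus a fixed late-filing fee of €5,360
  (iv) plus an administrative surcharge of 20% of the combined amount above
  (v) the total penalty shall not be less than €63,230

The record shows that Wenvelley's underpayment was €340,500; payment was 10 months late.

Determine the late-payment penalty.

Accrued rate: 4% × 10 = 40%, capped at 20% → 20%
Failure-to-pay penalty: 20% of €340,500 = €68,100
Penalty before surcharge: €68,100 + €5,360 = €73,460
Administrative surcharge: 20% of €73,460 = €14,692
Total penalty: €73,460 + €14,692 = €88,152
Minimum €63,230: €88,152 meets the minimum, no increase.

€88,152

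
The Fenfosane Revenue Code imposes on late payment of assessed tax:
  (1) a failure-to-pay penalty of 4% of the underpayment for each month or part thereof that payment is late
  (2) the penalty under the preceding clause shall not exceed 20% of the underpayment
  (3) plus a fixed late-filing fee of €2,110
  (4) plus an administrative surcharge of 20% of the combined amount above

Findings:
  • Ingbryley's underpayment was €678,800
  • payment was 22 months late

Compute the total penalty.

€165,444

Accrued rate: 4% × 22 = 88%, capped at 20% → 20%
Failure-to-pay penalty: 20% of €678,800 = €135,760
Penalty before surcharge: €135,760 + €2,110 = €137,870
Administrative surcharge: 20% of €137,870 = €27,574
Total penalty: €137,870 + €27,574 = €165,444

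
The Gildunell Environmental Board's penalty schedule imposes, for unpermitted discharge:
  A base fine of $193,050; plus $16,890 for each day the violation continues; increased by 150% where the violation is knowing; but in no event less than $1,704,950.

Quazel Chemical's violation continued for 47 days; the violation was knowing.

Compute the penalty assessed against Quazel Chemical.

Per-day component: 47 × $16,890 = $793,830
Base plus per-day: $193,050 + $793,830 = $986,880
Enhancement: 150% of $986,880 = $1,480,320
Enhanced fine: $986,880 + $1,480,320 = $2,467,200
Minimum $1,704,950: $2,467,200 meets the minimum, no increase.

Civil penalty: $2,467,200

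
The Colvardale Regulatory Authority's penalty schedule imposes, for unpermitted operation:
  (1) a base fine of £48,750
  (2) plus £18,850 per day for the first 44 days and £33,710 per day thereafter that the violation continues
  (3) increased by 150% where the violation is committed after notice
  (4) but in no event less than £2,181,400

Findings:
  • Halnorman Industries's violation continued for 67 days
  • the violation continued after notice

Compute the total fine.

£4,133,700

First 44 days: 44 × £18,850 = £829,400
Remaining days: (67 − 44) × £33,710 = £775,330
Per-day component: £829,400 + £775,330 = £1,604,730
Base plus per-day: £48,750 + £1,604,730 = £1,653,480
Enhancement: 150% of £1,653,480 = £2,480,220
Enhanced fine: £1,653,480 + £2,480,220 = £4,133,700
Minimum £2,181,400: £4,133,700 meets the minimum, no increase.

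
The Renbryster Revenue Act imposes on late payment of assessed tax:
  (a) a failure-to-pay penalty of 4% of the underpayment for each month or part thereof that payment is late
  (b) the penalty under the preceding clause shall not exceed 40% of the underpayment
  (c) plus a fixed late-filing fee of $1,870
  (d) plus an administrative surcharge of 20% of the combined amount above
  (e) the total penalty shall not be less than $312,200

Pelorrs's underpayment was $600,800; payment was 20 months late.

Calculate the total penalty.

$312,200

Accrued rate: 4% × 20 = 80%, capped at 40% → 40%
Failure-to-pay penalty: 40% of $600,800 = $240,320
Penalty before surcharge: $240,320 + $1,870 = $242,190
Administrative surcharge: 20% of $242,190 = $48,438
Total penalty: $242,190 + $48,438 = $290,628
Minimum $312,200: $290,628 is below the minimum → $312,200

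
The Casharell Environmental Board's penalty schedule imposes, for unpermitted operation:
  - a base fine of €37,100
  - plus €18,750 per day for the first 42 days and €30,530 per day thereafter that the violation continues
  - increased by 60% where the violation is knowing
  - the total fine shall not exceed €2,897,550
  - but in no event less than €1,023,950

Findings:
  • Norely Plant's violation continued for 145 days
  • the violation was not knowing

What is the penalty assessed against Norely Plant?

First 42 days: 42 × €18,750 = €787,500
Remaining days: (145 − 42) × €30,530 = €3,144,590
Per-day component: €787,500 + €3,144,590 = €3,932,090
Base plus per-day: €37,100 + €3,932,090 = €3,969,190
The violation was not knowing: no 60% increase.
Cap at €2,897,550: €3,969,190 exceeds the cap → €2,897,550
Minimum €1,023,950: €2,897,550 meets the minimum, no increase.

€2,897,550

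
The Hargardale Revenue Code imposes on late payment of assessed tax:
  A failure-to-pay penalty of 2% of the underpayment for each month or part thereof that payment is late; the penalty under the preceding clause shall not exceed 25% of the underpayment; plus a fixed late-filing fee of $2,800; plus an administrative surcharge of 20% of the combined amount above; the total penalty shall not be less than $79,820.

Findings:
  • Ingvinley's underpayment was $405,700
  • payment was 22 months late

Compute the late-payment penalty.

Accrued rate: 2% × 22 = 44%, capped at 25% → 25%
Failure-to-pay penalty: 25% of $405,700 = $101,425
Penalty before surcharge: $101,425 + $2,800 = $104,225
Administrative surcharge: 20% of $104,225 = $20,845
Total penalty: $104,225 + $20,845 = $125,070
Minimum $79,820: $125,070 meets the minimum, no increase.

$125,070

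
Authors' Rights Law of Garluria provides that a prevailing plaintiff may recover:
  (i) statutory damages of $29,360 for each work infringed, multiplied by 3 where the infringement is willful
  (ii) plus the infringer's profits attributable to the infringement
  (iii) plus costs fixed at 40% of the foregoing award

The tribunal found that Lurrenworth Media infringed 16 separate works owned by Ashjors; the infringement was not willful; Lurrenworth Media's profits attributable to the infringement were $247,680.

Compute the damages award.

Statutory damages: 16 × $29,360 = $469,760
Infringement not willful: no ×3 enhancement.
Combined award: $469,760 + $247,680 = $717,440
Costs: 40% of $717,440 = $286,976
Award plus costs: $717,440 + $286,976 = $1,004,416

$1,004,416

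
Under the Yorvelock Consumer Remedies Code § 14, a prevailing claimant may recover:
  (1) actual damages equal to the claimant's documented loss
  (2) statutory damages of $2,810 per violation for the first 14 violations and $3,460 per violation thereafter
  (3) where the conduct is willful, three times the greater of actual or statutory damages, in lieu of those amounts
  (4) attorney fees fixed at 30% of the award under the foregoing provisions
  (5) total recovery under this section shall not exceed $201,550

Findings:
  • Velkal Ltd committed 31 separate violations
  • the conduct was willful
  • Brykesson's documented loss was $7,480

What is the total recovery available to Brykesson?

$201,550

First 14 violations: 14 × $2,810 = $39,340
Remaining violations: (31 − 14) × $3,460 = $58,820
Statutory damages: $39,340 + $58,820 = $98,160
Greater of actual damages ($7,480) or statutory damages ($98,160): $98,160
Trebled: 3 × $98,160 = $294,480
Attorney fees: 30% of $294,480 = $88,344
Total before cap: $294,480 + $88,344 = $382,824
Cap at $201,550: $382,824 exceeds the cap → $201,550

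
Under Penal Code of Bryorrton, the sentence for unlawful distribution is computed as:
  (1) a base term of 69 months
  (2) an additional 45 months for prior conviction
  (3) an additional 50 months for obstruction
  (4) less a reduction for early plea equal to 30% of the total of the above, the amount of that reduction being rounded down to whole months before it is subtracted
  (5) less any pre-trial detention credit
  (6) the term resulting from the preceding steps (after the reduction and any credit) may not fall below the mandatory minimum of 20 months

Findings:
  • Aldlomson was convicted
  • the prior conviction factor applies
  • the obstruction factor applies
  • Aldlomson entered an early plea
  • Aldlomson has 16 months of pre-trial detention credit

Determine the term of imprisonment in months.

Prior conviction enhancement: +45 months
Obstruction enhancement: +50 months
Adjusted term: 69 months + 45 months + 50 months = 164 months
Early plea reduction: 30% of 164 months = 49 months (rounded down)
After reduction: 164 − 49 = 115 months
Less pre-trial detention credit: 115 months − 16 months = 99 months
Minimum 20 months: 99 months meets the minimum, no increase.

99 months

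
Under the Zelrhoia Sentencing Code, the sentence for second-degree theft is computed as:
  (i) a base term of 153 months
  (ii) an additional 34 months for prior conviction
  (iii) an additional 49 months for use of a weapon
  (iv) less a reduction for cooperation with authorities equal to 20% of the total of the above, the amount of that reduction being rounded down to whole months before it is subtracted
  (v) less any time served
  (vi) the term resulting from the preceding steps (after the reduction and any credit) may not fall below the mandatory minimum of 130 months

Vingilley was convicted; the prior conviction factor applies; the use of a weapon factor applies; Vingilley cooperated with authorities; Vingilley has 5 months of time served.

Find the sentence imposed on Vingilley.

Prior conviction enhancement: +34 months
Use of a weapon enhancement: +49 months
Adjusted term: 153 months + 34 months + 49 months = 236 months
Cooperation with authorities reduction: 20% of 236 months = 47 months (rounded down)
After reduction: 236 − 47 = 189 months
Less time served: 189 months − 5 months = 184 months
Minimum 130 months: 184 months meets the minimum, no increase.

184 months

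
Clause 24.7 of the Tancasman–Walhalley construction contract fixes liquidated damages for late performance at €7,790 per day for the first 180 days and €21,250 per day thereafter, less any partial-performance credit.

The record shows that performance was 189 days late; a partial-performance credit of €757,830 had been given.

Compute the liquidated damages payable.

First 180 days: 180 × €7,790 = €1,402,200
Remaining days: (189 − 180) × €21,250 = €191,250
Accrued per-day damages: €1,402,200 + €191,250 = €1,593,450
Less partial-performance credit: €1,593,450 − €757,830 = €835,620

€835,620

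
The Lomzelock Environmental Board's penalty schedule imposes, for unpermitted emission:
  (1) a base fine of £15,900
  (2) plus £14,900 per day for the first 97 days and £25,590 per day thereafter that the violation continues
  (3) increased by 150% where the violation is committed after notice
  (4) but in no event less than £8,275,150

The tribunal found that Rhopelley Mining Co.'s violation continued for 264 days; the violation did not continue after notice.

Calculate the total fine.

£8,275,150

First 97 days: 97 × £14,900 = £1,445,300
Remaining days: (264 − 97) × £25,590 = £4,273,530
Per-day component: £1,445,300 + £4,273,530 = £5,718,830
Base plus per-day: £15,900 + £5,718,830 = £5,734,730
The violation did not continue after notice: no 150% increase.
Minimum £8,275,150: £5,734,730 is below the minimum → £8,275,150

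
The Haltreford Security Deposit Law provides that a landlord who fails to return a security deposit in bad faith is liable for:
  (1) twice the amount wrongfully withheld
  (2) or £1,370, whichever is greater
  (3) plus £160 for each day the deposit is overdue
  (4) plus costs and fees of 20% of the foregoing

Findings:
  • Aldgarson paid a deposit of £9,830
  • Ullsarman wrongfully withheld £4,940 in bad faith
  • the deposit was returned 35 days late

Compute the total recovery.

Doubled: 2 × £4,940 = £9,880
Minimum £1,370: £9,880 meets the minimum, no increase.
Late-return penalty: 35 × £160 = £5,600
Damages plus late penalty: £9,880 + £5,600 = £15,480
Costs and fees: 20% of £15,480 = £3,096
Total recovery: £15,480 + £3,096 = £18,576

£18,576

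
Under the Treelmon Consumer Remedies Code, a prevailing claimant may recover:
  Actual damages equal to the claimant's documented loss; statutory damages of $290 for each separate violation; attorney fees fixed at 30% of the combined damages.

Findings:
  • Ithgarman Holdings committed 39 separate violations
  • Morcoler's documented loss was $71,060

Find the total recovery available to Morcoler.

$107,081

Statutory damages: 39 × $290 = $11,310
Combined damages: $71,060 + $11,310 = $82,370
Attorney fees: 30% of $82,370 = $24,711
Total recovery: $82,370 + $24,711 = $107,081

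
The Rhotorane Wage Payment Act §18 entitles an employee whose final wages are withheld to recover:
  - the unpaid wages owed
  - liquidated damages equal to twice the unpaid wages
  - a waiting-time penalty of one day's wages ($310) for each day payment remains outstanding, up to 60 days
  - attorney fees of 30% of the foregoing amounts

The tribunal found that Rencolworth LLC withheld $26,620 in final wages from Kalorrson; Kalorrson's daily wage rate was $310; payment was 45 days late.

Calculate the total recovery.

$121,953

Doubled: 2 × $26,620 = $53,240
Penalty days: min(45, 60) = 45
Waiting-time penalty: 45 × $310 = $13,950
Subtotal: $26,620 + $53,240 + $13,950 = $93,810
Attorney fees: 30% of $93,810 = $28,143
Total award: $93,810 + $28,143 = $121,953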